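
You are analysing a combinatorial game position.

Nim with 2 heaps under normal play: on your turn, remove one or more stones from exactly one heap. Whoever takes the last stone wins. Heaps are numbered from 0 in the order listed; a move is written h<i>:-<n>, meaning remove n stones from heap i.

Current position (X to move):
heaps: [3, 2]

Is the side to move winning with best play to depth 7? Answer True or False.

ply 1, X at (3,2) | h0:-1=+1→(2,2)*; h0:-2=-1→(1,2); h0:-3=-1→(0,2); h1:-1=-1→(3,1); h1:-2=-1→(3,0)
ply 2, O at (2,2) | h0:-1=-1→(1,2)*; h0:-2=-1→(0,2); h1:-1=-1→(2,1); h1:-2=-1→(2,0)
ply 3, X at (1,2) | h0:-1=-1→(0,2); h1:-1=+1→(1,1)*; h1:-2=-1→(1,0)
ply 4, O at (1,1) | h0:-1=-1→(0,1)*; h1:-1=-1→(1,0)
ply 5, X at (0,1) | h1:-1=+1→(0,0)*
ply 6: (0,0) is terminal -1 (O); from (3,2) depth 7

X winning at [(3,2)]: True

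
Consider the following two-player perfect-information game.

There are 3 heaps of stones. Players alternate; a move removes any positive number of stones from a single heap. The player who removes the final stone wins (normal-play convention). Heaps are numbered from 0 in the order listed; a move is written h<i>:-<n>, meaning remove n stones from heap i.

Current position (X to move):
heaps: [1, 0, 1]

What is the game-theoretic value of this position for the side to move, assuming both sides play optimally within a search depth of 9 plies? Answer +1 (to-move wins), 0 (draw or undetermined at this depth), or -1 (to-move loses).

p1 X@[(1,0,1)]: h0:-1[(0,0,1)]-1* h2:-1[(1,0,0)]-1
p2 O@[(0,0,1)]: h2:-1[(0,0,0)]+1*
p3 X@[(0,0,0)] terminal -1; root [(1,0,1)] d9

value((1,0,1), X) = -1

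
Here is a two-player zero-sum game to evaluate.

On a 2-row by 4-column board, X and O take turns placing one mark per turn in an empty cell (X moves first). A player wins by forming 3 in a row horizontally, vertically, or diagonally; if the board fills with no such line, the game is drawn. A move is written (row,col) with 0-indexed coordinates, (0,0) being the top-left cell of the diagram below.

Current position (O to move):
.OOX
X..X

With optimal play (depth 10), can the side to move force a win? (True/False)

p1 O@[.OOX/X..X]: (0,0)[OOOX/X..X]+1* (1,1)[.OOX/XO.X]+0 (1,2)[.OOX/X.OX]+0
p2 X@[OOOX/X..X] terminal -1; root [.OOX/X..X] d10

O winning at [.OOX/X..X]: True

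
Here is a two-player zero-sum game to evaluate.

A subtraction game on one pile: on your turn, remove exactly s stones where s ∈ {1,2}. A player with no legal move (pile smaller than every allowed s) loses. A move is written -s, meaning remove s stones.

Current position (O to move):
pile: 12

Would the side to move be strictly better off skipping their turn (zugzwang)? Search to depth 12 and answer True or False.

zugzwang(12, O) = True

ply 1, O at 12 | -1=-1→11*; -2=-1→10
ply 2, X at 11 | -1=-1→10; -2=+1→9*
ply 3, O at 9 | -1=-1→8*; -2=-1→7
ply 4, X at 8 | -1=-1→7; -2=+1→6*
ply 5, O at 6 | -1=-1→5*; -2=-1→4
ply 6, X at 5 | -1=-1→4; -2=+1→3*
ply 7, O at 3 | -1=-1→2*; -2=-1→1
ply 8, X at 2 | -1=-1→1; -2=+1→0*
ply 9: 0 is terminal -1 (O); from 12 depth 12
if O skipped the turn, X would face:
~ ply 1, X at 12 | -1=-1→11*; -2=-1→10
~ ply 2, O at 11 | -1=-1→10; -2=+1→9*
~ ply 3, X at 9 | -1=-1→8*; -2=-1→7
~ ply 4, O at 8 | -1=-1→7; -2=+1→6*
~ ply 5, X at 6 | -1=-1→5*; -2=-1→4
~ ply 6, O at 5 | -1=-1→4; -2=+1→3*
~ ply 7, X at 3 | -1=-1→2*; -2=-1→1
~ ply 8, O at 2 | -1=-1→1; -2=+1→0*
~ ply 9: 0 is terminal -1 (X); from 12 depth 12
compare (O): move=-1 vs pass=+1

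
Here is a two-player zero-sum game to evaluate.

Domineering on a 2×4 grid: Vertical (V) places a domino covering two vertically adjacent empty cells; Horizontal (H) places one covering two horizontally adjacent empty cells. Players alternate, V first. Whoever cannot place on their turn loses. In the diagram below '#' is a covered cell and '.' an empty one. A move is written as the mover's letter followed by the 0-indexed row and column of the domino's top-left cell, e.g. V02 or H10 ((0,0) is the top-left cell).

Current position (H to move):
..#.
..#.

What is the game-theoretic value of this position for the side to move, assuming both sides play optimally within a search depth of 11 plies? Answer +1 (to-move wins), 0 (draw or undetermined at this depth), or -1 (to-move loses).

value(..#./..#., H) = +1

[..#./..#.] H move#1: H00:+1/###./..#.*, H10:+1/..#./###.
[###./..#.] V move#2: V03:-1/####/..##*
[####/..##] H move#3: H10:+1/####/####*
[####/####] end (terminal -1, V#4); searched ..#./..#. to 11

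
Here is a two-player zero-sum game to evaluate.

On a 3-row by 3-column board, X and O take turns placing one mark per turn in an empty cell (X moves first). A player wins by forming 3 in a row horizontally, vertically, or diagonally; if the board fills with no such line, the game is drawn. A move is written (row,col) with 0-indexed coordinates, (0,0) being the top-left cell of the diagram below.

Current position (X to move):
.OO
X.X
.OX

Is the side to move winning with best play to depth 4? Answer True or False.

ply 1, X at .OO/X.X/.OX | (0,0)=-1→XOO/X.X/.OX; (1,1)=+1→.OO/XXX/.OX*; (2,0)=-1→.OO/X.X/XOX
ply 2: .OO/XXX/.OX is terminal -1 (O); from .OO/X.X/.OX depth 4

X winning at [.OO/X.X/.OX]: True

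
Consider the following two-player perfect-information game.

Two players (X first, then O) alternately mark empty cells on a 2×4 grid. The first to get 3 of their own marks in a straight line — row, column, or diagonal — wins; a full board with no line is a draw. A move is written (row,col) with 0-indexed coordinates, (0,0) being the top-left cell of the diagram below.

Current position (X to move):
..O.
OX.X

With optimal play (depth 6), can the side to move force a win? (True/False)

X winning at [..O./OX.X]: True

[..O./OX.X] X move#1: (0,0):+0/X.O./OX.X, (0,1):+0/.XO./OX.X, (0,3):+0/..OX/OX.X, (1,2):+1/..O./OXXX*
[..O./OXXX] end (terminal -1, O#2); searched ..O./OX.X to 6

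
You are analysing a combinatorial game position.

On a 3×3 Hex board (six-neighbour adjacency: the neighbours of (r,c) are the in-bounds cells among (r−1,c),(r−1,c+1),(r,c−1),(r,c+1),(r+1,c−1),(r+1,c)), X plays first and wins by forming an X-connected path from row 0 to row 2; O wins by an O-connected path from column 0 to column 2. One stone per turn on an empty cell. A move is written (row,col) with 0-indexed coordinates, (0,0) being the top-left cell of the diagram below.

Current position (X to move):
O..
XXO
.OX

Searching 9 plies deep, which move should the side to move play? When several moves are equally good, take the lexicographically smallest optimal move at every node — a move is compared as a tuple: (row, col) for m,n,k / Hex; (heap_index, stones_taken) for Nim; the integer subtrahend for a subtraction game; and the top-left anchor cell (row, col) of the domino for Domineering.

p1 X@[O../XXO/.OX]: (0,1)[OX./XXO/.OX]-1 (0,2)[O.X/XXO/.OX]-1 (2,0)[O../XXO/XOX]+1*
p2 O@[O../XXO/XOX]: (0,1)[OO./XXO/XOX]-1* (0,2)[O.O/XXO/XOX]-1
p3 X@[OO./XXO/XOX]: (0,2)[OOX/XXO/XOX]+1*
p4 O@[OOX/XXO/XOX] terminal -1; root [O../XXO/.OX] d9

X's best at [O../XXO/.OX]: (2,0)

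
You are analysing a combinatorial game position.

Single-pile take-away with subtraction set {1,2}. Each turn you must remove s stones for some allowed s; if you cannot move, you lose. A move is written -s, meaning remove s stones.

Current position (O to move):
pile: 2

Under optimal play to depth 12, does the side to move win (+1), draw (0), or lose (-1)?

p1 O@[2]: -1[1]-1 -2[0]+1*
p2 X@[0] terminal -1; root [2] d12

value(2, O) = +1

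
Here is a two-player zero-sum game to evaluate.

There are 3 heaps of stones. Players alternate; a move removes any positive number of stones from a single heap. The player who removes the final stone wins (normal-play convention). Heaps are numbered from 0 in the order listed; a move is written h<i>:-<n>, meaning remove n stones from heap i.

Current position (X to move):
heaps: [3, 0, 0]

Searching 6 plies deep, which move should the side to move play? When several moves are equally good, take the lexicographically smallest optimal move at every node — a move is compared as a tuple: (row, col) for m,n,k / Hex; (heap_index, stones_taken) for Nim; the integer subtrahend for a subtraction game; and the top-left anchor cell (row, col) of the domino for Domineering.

[(3,0,0)] X move#1: h0:-1:-1/(2,0,0), h0:-2:-1/(1,0,0), h0:-3:+1/(0,0,0)*
[(0,0,0)] end (terminal -1, O#2); searched (3,0,0) to 6

X's best at [(3,0,0)]: h0:-3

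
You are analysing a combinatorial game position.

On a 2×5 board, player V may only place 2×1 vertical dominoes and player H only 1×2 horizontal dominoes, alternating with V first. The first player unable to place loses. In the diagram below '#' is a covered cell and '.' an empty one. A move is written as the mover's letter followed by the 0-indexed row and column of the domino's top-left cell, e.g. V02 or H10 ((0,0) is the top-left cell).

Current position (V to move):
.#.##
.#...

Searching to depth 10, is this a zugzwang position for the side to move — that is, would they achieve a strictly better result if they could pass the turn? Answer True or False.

zugzwang(.#.##/.#..., V) = False

[.#.##/.#...] V move#1: V00:-1/##.##/##..., V02:+1/.####/.##..*
[.####/.##..] H move#2: H13:-1/.####/.####*
[.####/.####] V move#3: V00:+1/#####/#####*
[#####/#####] end (terminal -1, H#4); searched .#.##/.#... to 10
pass branch (H moves first from the same position):
  | [.#.##/.#...] H move#1: H12:-1/.#.##/.###.*, H13:-1/.#.##/.#.##
  | [.#.##/.###.] V move#2: V00:+1/##.##/####.*
  | [##.##/####.] end (terminal -1, H#3); searched .#.##/.#... to 10
V moving scores +1; V passing scores +1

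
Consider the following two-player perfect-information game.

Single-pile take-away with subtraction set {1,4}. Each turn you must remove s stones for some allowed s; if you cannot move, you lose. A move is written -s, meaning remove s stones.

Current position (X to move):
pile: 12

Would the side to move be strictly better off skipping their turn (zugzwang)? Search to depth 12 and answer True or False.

ply 1, X at 12 | -1=-1→11*; -4=-1→8
ply 2, O at 11 | -1=+1→10*; -4=+1→7
ply 3, X at 10 | -1=-1→9*; -4=-1→6
ply 4, O at 9 | -1=-1→8; -4=+1→5*
ply 5, X at 5 | -1=-1→4*; -4=-1→1
ply 6, O at 4 | -1=-1→3; -4=+1→0*
ply 7: 0 is terminal -1 (X); from 12 depth 12
pass branch (O moves first from the same position):
  | ply 1, O at 12 | -1=-1→11*; -4=-1→8
  | ply 2, X at 11 | -1=+1→10*; -4=+1→7
  | ply 3, O at 10 | -1=-1→9*; -4=-1→6
  | ply 4, X at 9 | -1=-1→8; -4=+1→5*
  | ply 5, O at 5 | -1=-1→4*; -4=-1→1
  | ply 6, X at 4 | -1=-1→3; -4=+1→0*
  | ply 7: 0 is terminal -1 (O); from 12 depth 12
X moving scores -1; X passing scores +1

zugzwang(12, X) = True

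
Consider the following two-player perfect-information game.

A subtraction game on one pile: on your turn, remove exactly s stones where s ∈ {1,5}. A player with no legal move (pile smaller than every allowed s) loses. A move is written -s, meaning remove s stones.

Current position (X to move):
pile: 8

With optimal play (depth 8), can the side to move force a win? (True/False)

X winning at [8]: False

ply 1, X at 8 | -1=-1→7*; -5=-1→3
ply 2, O at 7 | -1=+1→6*; -5=+1→2
ply 3, X at 6 | -1=-1→5*; -5=-1→1
ply 4, O at 5 | -1=+1→4*; -5=+1→0
ply 5, X at 4 | -1=-1→3*
ply 6, O at 3 | -1=+1→2*
ply 7, X at 2 | -1=-1→1*
ply 8, O at 1 | -1=+1→0*
ply 9: 0 is terminal -1 (X); from 8 depth 8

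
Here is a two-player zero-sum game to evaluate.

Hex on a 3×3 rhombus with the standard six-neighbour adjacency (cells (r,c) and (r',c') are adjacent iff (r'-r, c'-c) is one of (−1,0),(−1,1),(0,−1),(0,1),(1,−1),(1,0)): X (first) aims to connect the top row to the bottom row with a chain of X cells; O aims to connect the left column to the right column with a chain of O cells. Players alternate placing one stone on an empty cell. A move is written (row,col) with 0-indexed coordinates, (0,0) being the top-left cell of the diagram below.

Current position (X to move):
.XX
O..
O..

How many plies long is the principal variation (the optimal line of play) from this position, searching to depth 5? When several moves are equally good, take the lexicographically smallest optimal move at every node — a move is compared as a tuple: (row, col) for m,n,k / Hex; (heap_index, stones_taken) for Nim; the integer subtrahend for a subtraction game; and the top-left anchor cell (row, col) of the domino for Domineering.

[.XX/O../O..] X move#1: (0,0):-1/XXX/O../O.., (1,1):-1/.XX/OX./O.., (1,2):+1/.XX/O.X/O..*, (2,1):+1/.XX/O../OX., (2,2):-1/.XX/O../O.X
[.XX/O.X/O..] O move#2: (0,0):-1/OXX/O.X/O..*, (1,1):-1/.XX/OOX/O.., (2,1):-1/.XX/O.X/OO., (2,2):-1/.XX/O.X/O.O
[OXX/O.X/O..] X move#3: (1,1):+1/OXX/OXX/O..*, (2,1):+1/OXX/O.X/OX., (2,2):+1/OXX/O.X/O.X
[OXX/OXX/O..] O move#4: (2,1):-1/OXX/OXX/OO.*, (2,2):-1/OXX/OXX/O.O
[OXX/OXX/OO.] X move#5: (2,2):+1/OXX/OXX/OOX*
[OXX/OXX/OOX] end (terminal -1, O#6); searched .XX/O../O.. to 5

PV length from [.XX/O../O..]: 5 plies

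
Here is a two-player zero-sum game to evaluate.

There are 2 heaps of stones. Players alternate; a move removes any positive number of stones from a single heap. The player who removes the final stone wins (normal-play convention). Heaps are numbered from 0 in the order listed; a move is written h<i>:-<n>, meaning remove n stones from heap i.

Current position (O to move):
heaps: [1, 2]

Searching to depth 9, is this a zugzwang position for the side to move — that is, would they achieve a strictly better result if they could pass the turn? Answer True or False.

[(1,2)] O move#1: h0:-1:-1/(0,2), h1:-1:+1/(1,1)*, h1:-2:-1/(1,0)
[(1,1)] X move#2: h0:-1:-1/(0,1)*, h1:-1:-1/(1,0)
[(0,1)] O move#3: h1:-1:+1/(0,0)*
[(0,0)] end (terminal -1, X#4); searched (1,2) to 9
if O skipped the turn, X would face:
~ [(1,2)] X move#1: h0:-1:-1/(0,2), h1:-1:+1/(1,1)*, h1:-2:-1/(1,0)
~ [(1,1)] O move#2: h0:-1:-1/(0,1)*, h1:-1:-1/(1,0)
~ [(0,1)] X move#3: h1:-1:+1/(0,0)*
~ [(0,0)] end (terminal -1, O#4); searched (1,2) to 9
compare (O): move=+1 vs pass=-1

zugzwang((1,2), O) = False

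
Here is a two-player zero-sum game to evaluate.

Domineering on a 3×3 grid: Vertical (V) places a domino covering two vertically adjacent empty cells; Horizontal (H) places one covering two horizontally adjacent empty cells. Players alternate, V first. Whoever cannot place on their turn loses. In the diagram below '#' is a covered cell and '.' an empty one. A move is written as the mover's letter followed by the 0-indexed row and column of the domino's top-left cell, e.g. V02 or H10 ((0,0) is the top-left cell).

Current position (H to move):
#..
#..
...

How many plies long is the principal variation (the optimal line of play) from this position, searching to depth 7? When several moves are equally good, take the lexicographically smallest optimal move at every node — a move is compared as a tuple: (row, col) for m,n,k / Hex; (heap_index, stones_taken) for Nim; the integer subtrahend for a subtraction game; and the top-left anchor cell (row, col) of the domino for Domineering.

PV length from [#../#../...]: 1 ply

p1 H@[#../#../...]: H01[###/#../...]-1 H11[#../###/...]+1* H20[#../#../##.]-1 H21[#../#../.##]-1
p2 V@[#../###/...] terminal -1; root [#../#../...] d7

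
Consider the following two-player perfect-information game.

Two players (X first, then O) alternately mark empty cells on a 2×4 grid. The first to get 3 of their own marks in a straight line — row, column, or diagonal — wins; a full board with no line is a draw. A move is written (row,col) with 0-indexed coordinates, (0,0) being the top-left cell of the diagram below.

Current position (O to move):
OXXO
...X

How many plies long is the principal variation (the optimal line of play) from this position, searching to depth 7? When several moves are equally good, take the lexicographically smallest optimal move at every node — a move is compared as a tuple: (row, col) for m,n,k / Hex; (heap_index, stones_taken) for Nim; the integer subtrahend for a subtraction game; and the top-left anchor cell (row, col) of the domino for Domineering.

[OXXO/...X] O move#1: (1,0):+0/OXXO/O..X*, (1,1):+0/OXXO/.O.X, (1,2):+0/OXXO/..OX
[OXXO/O..X] X move#2: (1,1):+0/OXXO/OX.X*, (1,2):+0/OXXO/O.XX
[OXXO/OX.X] O move#3: (1,2):+0/OXXO/OXOX*
[OXXO/OXOX] end (terminal +0, X#4); searched OXXO/...X to 7

PV length from [OXXO/...X]: 3 plies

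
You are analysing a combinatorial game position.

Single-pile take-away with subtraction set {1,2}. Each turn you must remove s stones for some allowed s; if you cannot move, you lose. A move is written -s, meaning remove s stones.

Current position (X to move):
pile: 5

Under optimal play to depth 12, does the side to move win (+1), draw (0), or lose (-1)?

value(5, X) = +1

p1 X@[5]: -1[4]-1 -2[3]+1*
p2 O@[3]: -1[2]-1* -2[1]-1
p3 X@[2]: -1[1]-1 -2[0]+1*
p4 O@[0] terminal -1; root [5] d12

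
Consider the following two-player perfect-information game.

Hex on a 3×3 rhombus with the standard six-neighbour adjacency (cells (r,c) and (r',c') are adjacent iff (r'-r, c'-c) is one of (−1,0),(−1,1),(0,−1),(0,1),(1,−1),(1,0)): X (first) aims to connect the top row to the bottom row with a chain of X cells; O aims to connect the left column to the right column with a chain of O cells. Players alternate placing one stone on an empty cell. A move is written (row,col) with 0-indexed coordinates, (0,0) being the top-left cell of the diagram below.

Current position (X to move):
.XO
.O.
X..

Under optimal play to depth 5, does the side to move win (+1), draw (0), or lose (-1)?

p1 X@[.XO/.O./X..]: (0,0)[XXO/.O./X..]-1 (1,0)[.XO/XO./X..]+1* (1,2)[.XO/.OX/X..]-1 (2,1)[.XO/.O./XX.]-1 (2,2)[.XO/.O./X.X]-1
p2 O@[.XO/XO./X..] terminal -1; root [.XO/.O./X..] d5

value(.XO/.O./X.., X) = +1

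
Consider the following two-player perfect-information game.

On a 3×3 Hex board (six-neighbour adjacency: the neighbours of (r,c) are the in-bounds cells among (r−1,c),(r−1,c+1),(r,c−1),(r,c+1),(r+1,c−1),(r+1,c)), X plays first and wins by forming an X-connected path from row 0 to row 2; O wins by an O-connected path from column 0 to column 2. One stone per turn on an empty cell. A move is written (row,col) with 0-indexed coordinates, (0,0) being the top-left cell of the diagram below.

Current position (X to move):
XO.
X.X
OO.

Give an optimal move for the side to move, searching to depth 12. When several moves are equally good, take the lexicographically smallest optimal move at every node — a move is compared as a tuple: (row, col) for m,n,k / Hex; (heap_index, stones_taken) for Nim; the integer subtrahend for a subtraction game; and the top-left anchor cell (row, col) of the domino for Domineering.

X's best at [XO./X.X/OO.]: (2,2)

[XO./X.X/OO.] X move#1: (0,2):-1/XOX/X.X/OO., (1,1):-1/XO./XXX/OO., (2,2):+1/XO./X.X/OOX*
[XO./X.X/OOX] O move#2: (0,2):-1/XOO/X.X/OOX*, (1,1):-1/XO./XOX/OOX
[XOO/X.X/OOX] X move#3: (1,1):+1/XOO/XXX/OOX*
[XOO/XXX/OOX] end (terminal -1, O#4); searched XO./X.X/OO. to 12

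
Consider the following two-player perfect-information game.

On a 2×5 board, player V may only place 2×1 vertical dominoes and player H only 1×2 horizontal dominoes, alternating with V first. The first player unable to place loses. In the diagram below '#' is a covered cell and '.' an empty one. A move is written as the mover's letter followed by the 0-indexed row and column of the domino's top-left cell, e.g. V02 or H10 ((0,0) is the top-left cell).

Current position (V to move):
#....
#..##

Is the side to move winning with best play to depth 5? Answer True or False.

V winning at [#..../#..##]: True

[#..../#..##] V move#1: V01:-1/##.../##.##, V02:+1/#.#../#.###*
[#.#../#.###] H move#2: H03:-1/#.###/#.###*
[#.###/#.###] V move#3: V01:+1/#####/#####*
[#####/#####] end (terminal -1, H#4); searched #..../#..## to 5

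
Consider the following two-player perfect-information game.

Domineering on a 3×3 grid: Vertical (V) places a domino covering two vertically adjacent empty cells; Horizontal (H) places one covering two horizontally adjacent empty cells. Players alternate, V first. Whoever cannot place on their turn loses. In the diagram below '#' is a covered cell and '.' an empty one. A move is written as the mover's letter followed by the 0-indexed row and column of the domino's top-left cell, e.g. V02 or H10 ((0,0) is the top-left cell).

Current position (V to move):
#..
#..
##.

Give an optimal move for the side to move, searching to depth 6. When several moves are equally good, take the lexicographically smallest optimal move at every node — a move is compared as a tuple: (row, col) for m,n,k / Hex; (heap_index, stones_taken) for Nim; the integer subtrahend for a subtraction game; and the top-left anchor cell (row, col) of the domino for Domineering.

V's best at [#../#../##.]: V01

ply 1, V at #../#../##. | V01=+1→##./##./##.*; V02=+1→#.#/#.#/##.; V12=-1→#../#.#/###
ply 2: ##./##./##. is terminal -1 (H); from #../#../##. depth 6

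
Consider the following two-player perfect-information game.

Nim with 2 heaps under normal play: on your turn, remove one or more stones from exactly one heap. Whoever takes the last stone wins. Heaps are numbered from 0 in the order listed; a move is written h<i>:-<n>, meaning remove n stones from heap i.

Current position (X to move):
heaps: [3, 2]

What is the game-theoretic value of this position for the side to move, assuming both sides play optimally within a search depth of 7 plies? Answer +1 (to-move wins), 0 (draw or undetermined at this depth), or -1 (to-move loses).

value((3,2), X) = +1

p1 X@[(3,2)]: h0:-1[(2,2)]+1* h0:-2[(1,2)]-1 h0:-3[(0,2)]-1 h1:-1[(3,1)]-1 h1:-2[(3,0)]-1
p2 O@[(2,2)]: h0:-1[(1,2)]-1* h0:-2[(0,2)]-1 h1:-1[(2,1)]-1 h1:-2[(2,0)]-1
p3 X@[(1,2)]: h0:-1[(0,2)]-1 h1:-1[(1,1)]+1* h1:-2[(1,0)]-1
p4 O@[(1,1)]: h0:-1[(0,1)]-1* h1:-1[(1,0)]-1
p5 X@[(0,1)]: h1:-1[(0,0)]+1*
p6 O@[(0,0)] terminal -1; root [(3,2)] d7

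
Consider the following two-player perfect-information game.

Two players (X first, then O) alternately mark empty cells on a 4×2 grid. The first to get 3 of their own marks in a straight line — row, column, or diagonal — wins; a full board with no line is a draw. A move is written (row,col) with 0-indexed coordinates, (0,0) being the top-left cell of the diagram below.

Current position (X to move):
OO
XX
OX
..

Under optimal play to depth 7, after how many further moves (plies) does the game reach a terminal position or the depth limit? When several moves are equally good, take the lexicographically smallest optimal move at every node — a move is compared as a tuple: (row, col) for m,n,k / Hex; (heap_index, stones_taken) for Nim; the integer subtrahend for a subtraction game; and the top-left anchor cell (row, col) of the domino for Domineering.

PV length from [OO/XX/OX/..]: 1 ply

ply 1, X at OO/XX/OX/.. | (3,0)=+0→OO/XX/OX/X.; (3,1)=+1→OO/XX/OX/.X*
ply 2: OO/XX/OX/.X is terminal -1 (O); from OO/XX/OX/.. depth 7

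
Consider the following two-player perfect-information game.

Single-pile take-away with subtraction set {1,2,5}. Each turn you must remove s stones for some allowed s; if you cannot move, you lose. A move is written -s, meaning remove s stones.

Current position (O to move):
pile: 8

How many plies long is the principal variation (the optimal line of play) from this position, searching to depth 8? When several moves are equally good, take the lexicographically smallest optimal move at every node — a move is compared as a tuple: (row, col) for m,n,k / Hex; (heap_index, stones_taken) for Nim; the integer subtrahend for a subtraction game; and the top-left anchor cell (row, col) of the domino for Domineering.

PV length from [8]: 5 plies

ply 1, O at 8 | -1=-1→7; -2=+1→6*; -5=+1→3
ply 2, X at 6 | -1=-1→5*; -2=-1→4; -5=-1→1
ply 3, O at 5 | -1=-1→4; -2=+1→3*; -5=+1→0
ply 4, X at 3 | -1=-1→2*; -2=-1→1
ply 5, O at 2 | -1=-1→1; -2=+1→0*
ply 6: 0 is terminal -1 (X); from 8 depth 8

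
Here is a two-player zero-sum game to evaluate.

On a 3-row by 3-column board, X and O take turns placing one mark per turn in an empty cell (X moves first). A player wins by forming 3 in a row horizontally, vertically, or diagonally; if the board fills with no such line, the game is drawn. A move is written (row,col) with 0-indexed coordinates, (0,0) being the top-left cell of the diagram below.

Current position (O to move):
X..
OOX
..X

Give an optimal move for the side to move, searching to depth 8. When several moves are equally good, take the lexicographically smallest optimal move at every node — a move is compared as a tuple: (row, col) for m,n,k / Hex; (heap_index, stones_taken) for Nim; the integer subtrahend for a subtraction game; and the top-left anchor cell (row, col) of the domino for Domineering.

[X../OOX/..X] O move#1: (0,1):-1/XO./OOX/..X, (0,2):+0/X.O/OOX/..X*, (2,0):-1/X../OOX/O.X, (2,1):-1/X../OOX/.OX
[X.O/OOX/..X] X move#2: (0,1):-1/XXO/OOX/..X, (2,0):+0/X.O/OOX/X.X*, (2,1):-1/X.O/OOX/.XX
[X.O/OOX/X.X] O move#3: (0,1):-1/XOO/OOX/X.X, (2,1):+0/X.O/OOX/XOX*
[X.O/OOX/XOX] X move#4: (0,1):+0/XXO/OOX/XOX*
[XXO/OOX/XOX] end (terminal +0, O#5); searched X../OOX/..X to 8

O's best at [X../OOX/..X]: (0,2)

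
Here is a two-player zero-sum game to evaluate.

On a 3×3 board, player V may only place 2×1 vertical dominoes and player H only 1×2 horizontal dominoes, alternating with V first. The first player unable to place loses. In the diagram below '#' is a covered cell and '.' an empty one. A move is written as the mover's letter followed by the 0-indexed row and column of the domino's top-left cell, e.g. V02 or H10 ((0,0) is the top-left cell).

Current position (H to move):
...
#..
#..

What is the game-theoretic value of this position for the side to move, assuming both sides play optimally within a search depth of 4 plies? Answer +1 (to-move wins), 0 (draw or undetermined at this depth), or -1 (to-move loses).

[.../#../#..] H move#1: H00:-1/##./#../#.., H01:-1/.##/#../#.., H11:+1/.../###/#..*, H21:-1/.../#../###
[.../###/#..] end (terminal -1, V#2); searched .../#../#.. to 4

value(.../#../#.., H) = +1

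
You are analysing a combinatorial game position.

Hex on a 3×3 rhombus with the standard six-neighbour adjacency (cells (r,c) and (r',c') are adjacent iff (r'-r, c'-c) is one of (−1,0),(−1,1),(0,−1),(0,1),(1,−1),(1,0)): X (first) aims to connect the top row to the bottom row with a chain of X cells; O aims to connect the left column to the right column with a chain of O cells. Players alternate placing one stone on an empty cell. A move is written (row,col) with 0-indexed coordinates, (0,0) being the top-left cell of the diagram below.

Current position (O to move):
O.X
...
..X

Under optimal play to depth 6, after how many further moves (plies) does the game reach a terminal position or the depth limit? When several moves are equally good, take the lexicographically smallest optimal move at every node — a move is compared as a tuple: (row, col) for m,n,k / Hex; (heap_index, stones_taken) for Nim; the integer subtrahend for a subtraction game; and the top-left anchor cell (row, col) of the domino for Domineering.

ply 1, O at O.X/.../..X | (0,1)=-1→OOX/.../..X*; (1,0)=-1→O.X/O../..X; (1,1)=-1→O.X/.O./..X; (1,2)=-1→O.X/..O/..X; (2,0)=-1→O.X/.../O.X; (2,1)=-1→O.X/.../.OX
ply 2, X at OOX/.../..X | (1,0)=+1→OOX/X../..X*; (1,1)=+1→OOX/.X./..X; (1,2)=+1→OOX/..X/..X; (2,0)=+1→OOX/.../X.X; (2,1)=+1→OOX/.../.XX
ply 3, O at OOX/X../..X | (1,1)=-1→OOX/XO./..X*; (1,2)=-1→OOX/X.O/..X; (2,0)=-1→OOX/X../O.X; (2,1)=-1→OOX/X../.OX
ply 4, X at OOX/XO./..X | (1,2)=+1→OOX/XOX/..X*; (2,0)=-1→OOX/XO./X.X; (2,1)=-1→OOX/XO./.XX
ply 5: OOX/XOX/..X is terminal -1 (O); from O.X/.../..X depth 6

PV length from [O.X/.../..X]: 4 plies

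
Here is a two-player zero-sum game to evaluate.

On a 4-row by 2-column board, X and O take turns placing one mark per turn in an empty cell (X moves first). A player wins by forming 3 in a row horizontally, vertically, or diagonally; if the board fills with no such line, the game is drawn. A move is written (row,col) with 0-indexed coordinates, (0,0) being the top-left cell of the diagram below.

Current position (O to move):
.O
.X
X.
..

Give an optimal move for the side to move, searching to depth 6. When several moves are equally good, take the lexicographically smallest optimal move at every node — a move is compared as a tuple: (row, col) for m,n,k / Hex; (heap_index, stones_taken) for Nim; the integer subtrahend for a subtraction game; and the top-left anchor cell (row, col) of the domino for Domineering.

O's best at [.O/.X/X./..]: (0,0)

ply 1, O at .O/.X/X./.. | (0,0)=+0→OO/.X/X./..*; (1,0)=+0→.O/OX/X./..; (2,1)=-1→.O/.X/XO/..; (3,0)=+0→.O/.X/X./O.; (3,1)=-1→.O/.X/X./.O
ply 2, X at OO/.X/X./.. | (1,0)=+0→OO/XX/X./..*; (2,1)=+0→OO/.X/XX/..; (3,0)=+0→OO/.X/X./X.; (3,1)=+0→OO/.X/X./.X
ply 3, O at OO/XX/X./.. | (2,1)=-1→OO/XX/XO/..; (3,0)=+0→OO/XX/X./O.*; (3,1)=-1→OO/XX/X./.O
ply 4, X at OO/XX/X./O. | (2,1)=+0→OO/XX/XX/O.*; (3,1)=+0→OO/XX/X./OX
ply 5, O at OO/XX/XX/O. | (3,1)=+0→OO/XX/XX/OO*
ply 6: OO/XX/XX/OO is terminal +0 (X); from .O/.X/X./.. depth 6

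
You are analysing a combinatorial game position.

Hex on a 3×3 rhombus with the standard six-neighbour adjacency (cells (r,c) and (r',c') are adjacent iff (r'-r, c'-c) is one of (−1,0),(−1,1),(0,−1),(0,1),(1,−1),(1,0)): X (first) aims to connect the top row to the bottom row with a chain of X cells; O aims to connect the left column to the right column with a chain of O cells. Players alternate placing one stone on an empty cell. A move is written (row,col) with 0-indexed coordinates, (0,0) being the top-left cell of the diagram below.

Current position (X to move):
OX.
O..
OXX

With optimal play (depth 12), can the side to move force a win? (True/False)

X winning at [OX./O../OXX]: True

[OX./O../OXX] X move#1: (0,2):+1/OXX/O../OXX*, (1,1):+1/OX./OX./OXX, (1,2):+1/OX./O.X/OXX
[OXX/O../OXX] O move#2: (1,1):-1/OXX/OO./OXX*, (1,2):-1/OXX/O.O/OXX
[OXX/OO./OXX] X move#3: (1,2):+1/OXX/OOX/OXX*
[OXX/OOX/OXX] end (terminal -1, O#4); searched OX./O../OXX to 12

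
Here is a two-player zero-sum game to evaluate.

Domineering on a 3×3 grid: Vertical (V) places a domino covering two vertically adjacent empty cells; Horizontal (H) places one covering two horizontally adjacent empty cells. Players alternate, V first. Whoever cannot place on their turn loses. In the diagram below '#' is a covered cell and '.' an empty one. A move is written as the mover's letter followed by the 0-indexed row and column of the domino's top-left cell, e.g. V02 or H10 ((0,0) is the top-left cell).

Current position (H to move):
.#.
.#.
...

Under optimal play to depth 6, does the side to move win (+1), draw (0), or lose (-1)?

p1 H@[.#./.#./...]: H20[.#./.#./##.]-1* H21[.#./.#./.##]-1
p2 V@[.#./.#./##.]: V00[##./##./##.]+1* V02[.##/.##/##.]+1 V12[.#./.##/###]+1
p3 H@[##./##./##.] terminal -1; root [.#./.#./...] d6

value(.#./.#./..., H) = -1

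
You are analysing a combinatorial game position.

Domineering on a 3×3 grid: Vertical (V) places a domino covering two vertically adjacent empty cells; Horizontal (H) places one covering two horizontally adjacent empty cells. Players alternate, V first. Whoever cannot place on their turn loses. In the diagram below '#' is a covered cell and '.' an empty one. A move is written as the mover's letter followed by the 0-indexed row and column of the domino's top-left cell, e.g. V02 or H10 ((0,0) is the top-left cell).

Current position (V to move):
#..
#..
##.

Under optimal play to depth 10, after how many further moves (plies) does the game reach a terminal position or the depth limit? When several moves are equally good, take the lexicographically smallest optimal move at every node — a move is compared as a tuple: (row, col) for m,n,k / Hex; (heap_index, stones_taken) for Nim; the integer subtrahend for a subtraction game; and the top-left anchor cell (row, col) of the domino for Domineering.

PV length from [#../#../##.]: 1 ply

p1 V@[#../#../##.]: V01[##./##./##.]+1* V02[#.#/#.#/##.]+1 V12[#../#.#/###]-1
p2 H@[##./##./##.] terminal -1; root [#../#../##.] d10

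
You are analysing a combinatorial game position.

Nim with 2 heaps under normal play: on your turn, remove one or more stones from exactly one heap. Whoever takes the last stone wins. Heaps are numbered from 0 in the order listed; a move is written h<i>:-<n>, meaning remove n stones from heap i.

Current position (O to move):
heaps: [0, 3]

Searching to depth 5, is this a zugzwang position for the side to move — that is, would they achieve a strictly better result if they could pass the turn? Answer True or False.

zugzwang((0,3), O) = False

[(0,3)] O move#1: h1:-1:-1/(0,2), h1:-2:-1/(0,1), h1:-3:+1/(0,0)*
[(0,0)] end (terminal -1, X#2); searched (0,3) to 5
suppose O passes — search the same position with X to move:
pass> [(0,3)] X move#1: h1:-1:-1/(0,2), h1:-2:-1/(0,1), h1:-3:+1/(0,0)*
pass> [(0,0)] end (terminal -1, O#2); searched (0,3) to 5
for O: play +1, pass -1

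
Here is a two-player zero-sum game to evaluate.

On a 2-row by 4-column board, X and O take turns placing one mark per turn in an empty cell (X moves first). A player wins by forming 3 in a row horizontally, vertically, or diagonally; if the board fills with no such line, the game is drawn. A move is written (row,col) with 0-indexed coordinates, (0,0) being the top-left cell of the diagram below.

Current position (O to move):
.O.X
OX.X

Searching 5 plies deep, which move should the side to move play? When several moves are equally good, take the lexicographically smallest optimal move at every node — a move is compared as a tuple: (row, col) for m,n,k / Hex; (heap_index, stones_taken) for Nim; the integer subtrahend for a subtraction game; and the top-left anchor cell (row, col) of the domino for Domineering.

O's best at [.O.X/OX.X]: (1,2)

[.O.X/OX.X] O move#1: (0,0):-1/OO.X/OX.X, (0,2):-1/.OOX/OX.X, (1,2):+0/.O.X/OXOX*
[.O.X/OXOX] X move#2: (0,0):+0/XO.X/OXOX*, (0,2):+0/.OXX/OXOX
[XO.X/OXOX] O move#3: (0,2):+0/XOOX/OXOX*
[XOOX/OXOX] end (terminal +0, X#4); searched .O.X/OX.X to 5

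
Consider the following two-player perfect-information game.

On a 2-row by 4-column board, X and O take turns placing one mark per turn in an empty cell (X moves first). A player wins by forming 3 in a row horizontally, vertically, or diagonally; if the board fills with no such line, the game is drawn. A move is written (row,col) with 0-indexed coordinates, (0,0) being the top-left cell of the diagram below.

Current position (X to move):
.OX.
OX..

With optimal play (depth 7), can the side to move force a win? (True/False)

X winning at [.OX./OX..]: False

p1 X@[.OX./OX..]: (0,0)[XOX./OX..]+0* (0,3)[.OXX/OX..]+0 (1,2)[.OX./OXX.]+0 (1,3)[.OX./OX.X]+0
p2 O@[XOX./OX..]: (0,3)[XOXO/OX..]+0* (1,2)[XOX./OXO.]+0 (1,3)[XOX./OX.O]+0
p3 X@[XOXO/OX..]: (1,2)[XOXO/OXX.]+0* (1,3)[XOXO/OX.X]+0
p4 O@[XOXO/OXX.]: (1,3)[XOXO/OXXO]+0*
p5 X@[XOXO/OXXO] terminal +0; root [.OX./OX..] d7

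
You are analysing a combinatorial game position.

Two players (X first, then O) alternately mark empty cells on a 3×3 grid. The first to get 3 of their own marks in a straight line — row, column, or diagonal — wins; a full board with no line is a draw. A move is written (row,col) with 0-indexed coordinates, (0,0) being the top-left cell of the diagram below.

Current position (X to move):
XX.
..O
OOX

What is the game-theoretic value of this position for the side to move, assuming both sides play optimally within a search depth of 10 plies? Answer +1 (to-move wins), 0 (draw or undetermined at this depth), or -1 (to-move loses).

[XX./..O/OOX] X move#1: (0,2):+1/XXX/..O/OOX*, (1,0):+1/XX./X.O/OOX, (1,1):+1/XX./.XO/OOX
[XXX/..O/OOX] end (terminal -1, O#2); searched XX./..O/OOX to 10

value(XX./..O/OOX, X) = +1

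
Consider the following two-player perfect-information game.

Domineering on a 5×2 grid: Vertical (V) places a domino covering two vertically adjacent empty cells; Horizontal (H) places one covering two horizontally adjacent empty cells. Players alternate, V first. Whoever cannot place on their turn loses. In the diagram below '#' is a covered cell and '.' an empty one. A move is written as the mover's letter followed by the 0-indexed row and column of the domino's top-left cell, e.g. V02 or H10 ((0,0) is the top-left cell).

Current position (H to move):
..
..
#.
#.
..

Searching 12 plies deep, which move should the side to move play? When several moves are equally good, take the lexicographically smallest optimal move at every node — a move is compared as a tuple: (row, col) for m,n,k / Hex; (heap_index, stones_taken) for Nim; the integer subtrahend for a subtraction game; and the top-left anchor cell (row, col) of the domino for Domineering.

H's best at [../../#./#./..]: H00

[../../#./#./..] H move#1: H00:+1/##/../#./#./..*, H10:+1/../##/#./#./.., H40:-1/../../#./#./##
[##/../#./#./..] V move#2: V11:-1/##/.#/##/#./..*, V21:-1/##/../##/##/.., V31:-1/##/../#./##/.#
[##/.#/##/#./..] H move#3: H40:+1/##/.#/##/#./##*
[##/.#/##/#./##] end (terminal -1, V#4); searched ../../#./#./.. to 12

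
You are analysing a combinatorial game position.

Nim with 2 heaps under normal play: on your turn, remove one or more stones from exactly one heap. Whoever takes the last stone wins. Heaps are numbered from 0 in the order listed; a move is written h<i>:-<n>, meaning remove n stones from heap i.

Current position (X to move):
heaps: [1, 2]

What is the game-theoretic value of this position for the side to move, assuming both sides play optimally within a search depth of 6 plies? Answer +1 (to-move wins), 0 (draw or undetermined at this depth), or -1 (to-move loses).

[(1,2)] X move#1: h0:-1:-1/(0,2), h1:-1:+1/(1,1)*, h1:-2:-1/(1,0)
[(1,1)] O move#2: h0:-1:-1/(0,1)*, h1:-1:-1/(1,0)
[(0,1)] X move#3: h1:-1:+1/(0,0)*
[(0,0)] end (terminal -1, O#4); searched (1,2) to 6

value((1,2), X) = +1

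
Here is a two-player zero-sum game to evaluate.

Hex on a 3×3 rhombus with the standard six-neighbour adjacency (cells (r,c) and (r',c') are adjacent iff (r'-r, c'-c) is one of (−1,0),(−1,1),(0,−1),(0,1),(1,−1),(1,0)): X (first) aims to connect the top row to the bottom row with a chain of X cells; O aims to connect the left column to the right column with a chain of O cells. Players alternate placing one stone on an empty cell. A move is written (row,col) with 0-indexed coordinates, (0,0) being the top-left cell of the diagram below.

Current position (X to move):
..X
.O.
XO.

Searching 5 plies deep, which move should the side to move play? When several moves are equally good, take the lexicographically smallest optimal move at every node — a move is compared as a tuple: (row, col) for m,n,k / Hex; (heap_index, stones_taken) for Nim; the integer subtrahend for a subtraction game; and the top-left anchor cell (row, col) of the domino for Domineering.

X's best at [..X/.O./XO.]: (1,0)

ply 1, X at ..X/.O./XO. | (0,0)=-1→X.X/.O./XO.; (0,1)=-1→.XX/.O./XO.; (1,0)=+1→..X/XO./XO.*; (1,2)=+1→..X/.OX/XO.; (2,2)=+1→..X/.O./XOX
ply 2, O at ..X/XO./XO. | (0,0)=-1→O.X/XO./XO.*; (0,1)=-1→.OX/XO./XO.; (1,2)=-1→..X/XOO/XO.; (2,2)=-1→..X/XO./XOO
ply 3, X at O.X/XO./XO. | (0,1)=+1→OXX/XO./XO.*; (1,2)=+1→O.X/XOX/XO.; (2,2)=+1→O.X/XO./XOX
ply 4: OXX/XO./XO. is terminal -1 (O); from ..X/.O./XO. depth 5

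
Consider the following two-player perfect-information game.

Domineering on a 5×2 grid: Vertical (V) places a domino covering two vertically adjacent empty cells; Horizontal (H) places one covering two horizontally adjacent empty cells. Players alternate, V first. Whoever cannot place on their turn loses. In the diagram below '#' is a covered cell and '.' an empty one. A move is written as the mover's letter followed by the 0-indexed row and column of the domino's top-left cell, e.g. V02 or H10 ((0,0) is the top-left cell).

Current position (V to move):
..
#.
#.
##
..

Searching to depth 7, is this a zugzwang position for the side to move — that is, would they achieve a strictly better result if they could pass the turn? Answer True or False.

p1 V@[../#./#./##/..]: V01[.#/##/#./##/..]-1* V11[../##/##/##/..]-1
p2 H@[.#/##/#./##/..]: H40[.#/##/#./##/##]+1*
p3 V@[.#/##/#./##/##] terminal -1; root [../#./#./##/..] d7
if V skipped the turn, H would face:
~ p1 H@[../#./#./##/..]: H00[##/#./#./##/..]+1* H40[../#./#./##/##]-1
~ p2 V@[##/#./#./##/..]: V11[##/##/##/##/..]-1*
~ p3 H@[##/##/##/##/..]: H40[##/##/##/##/##]+1*
~ p4 V@[##/##/##/##/##] terminal -1; root [../#./#./##/..] d7
compare (V): move=-1 vs pass=-1

zugzwang(../#./#./##/.., V) = False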